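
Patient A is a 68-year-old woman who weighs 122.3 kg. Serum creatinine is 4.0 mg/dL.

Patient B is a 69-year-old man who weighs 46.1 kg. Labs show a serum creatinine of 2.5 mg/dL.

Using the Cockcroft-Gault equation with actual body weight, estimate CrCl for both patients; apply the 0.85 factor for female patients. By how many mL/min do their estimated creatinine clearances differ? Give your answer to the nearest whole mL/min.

8 mL/min

Patient A: CrCl = (140 − 68) × 122.3 / (72 × 4) × 0.85 = 8805.6 / 288.00 × 0.85 ≈ 26.0 mL/min
Patient B: CrCl = (140 − 69) × 46.1 / (72 × 2.5) = 3273.1 / 180.00 ≈ 18.2 mL/min
|26.0 − 18.2| = 7.8 mL/min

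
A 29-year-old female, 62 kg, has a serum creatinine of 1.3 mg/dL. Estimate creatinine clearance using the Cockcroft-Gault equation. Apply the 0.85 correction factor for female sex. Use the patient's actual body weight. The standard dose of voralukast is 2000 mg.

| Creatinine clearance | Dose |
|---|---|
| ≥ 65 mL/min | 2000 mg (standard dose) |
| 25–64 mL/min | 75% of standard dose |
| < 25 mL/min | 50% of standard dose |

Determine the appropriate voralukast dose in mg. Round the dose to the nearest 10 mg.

1500 mg

CrCl = (140 − 29) × 62 / (72 × 1.3) × 0.85 = 6882.0 / 93.60 × 0.85 ≈ 62.5 mL/min
CrCl ≈ 62 mL/min → bracket 25–64 mL/min.
75% of 2000 mg = 1500 mg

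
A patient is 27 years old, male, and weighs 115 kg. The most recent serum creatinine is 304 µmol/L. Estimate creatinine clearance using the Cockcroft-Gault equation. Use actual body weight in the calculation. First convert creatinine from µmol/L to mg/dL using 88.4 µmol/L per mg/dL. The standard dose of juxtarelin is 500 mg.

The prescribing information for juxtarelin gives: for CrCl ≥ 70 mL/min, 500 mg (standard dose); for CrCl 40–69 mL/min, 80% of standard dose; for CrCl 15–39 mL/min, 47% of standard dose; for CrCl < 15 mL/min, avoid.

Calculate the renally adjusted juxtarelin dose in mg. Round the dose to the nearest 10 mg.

400 mg

SCr = 304 / 88.4 = 3.439 mg/dL
CrCl = (140 − 27) × 115 / (72 × 3.439) = 12995.0 / 247.61 ≈ 52.5 mL/min
CrCl ≈ 52 mL/min → bracket 40–69 mL/min.
80% of 500 mg = 400 mg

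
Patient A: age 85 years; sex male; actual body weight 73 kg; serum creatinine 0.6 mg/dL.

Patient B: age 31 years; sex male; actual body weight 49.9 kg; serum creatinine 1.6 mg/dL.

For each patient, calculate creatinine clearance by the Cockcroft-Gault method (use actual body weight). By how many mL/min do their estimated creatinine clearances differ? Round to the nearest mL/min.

Patient A: CrCl = (140 − 85) × 73 / (72 × 0.6) = 4015.0 / 43.20 ≈ 92.9 mL/min
Patient B: CrCl = (140 − 31) × 49.9 / (72 × 1.6) = 5439.1 / 115.20 ≈ 47.2 mL/min
|92.9 − 47.2| = 45.7 mL/min

46 mL/min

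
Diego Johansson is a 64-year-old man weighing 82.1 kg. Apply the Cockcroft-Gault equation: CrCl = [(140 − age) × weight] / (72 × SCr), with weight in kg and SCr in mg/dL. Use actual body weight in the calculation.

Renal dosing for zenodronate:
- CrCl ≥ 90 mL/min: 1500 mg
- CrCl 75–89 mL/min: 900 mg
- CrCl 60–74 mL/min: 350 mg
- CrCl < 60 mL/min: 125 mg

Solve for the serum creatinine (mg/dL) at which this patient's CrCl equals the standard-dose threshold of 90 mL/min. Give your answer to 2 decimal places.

Standard dose requires CrCl ≥ 90 mL/min.
Set (140 − 64) × 82.1 / (72 × SCr) = 90
SCr = (140 − 64) × 82.1 / (72 × 90) = 0.963 mg/dL

0.96 mg/dL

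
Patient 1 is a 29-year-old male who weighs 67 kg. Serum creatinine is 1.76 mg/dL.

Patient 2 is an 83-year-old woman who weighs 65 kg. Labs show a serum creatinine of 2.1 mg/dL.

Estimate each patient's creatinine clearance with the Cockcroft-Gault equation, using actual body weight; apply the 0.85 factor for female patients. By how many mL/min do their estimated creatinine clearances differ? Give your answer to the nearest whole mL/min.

Patient 1: CrCl = (140 − 29) × 67 / (72 × 1.76) = 7437.0 / 126.72 ≈ 58.7 mL/min
Patient 2: CrCl = (140 − 83) × 65 / (72 × 2.1) × 0.85 = 3705.0 / 151.20 × 0.85 ≈ 20.8 mL/min
|58.7 − 20.8| = 37.9 mL/min

38 mL/min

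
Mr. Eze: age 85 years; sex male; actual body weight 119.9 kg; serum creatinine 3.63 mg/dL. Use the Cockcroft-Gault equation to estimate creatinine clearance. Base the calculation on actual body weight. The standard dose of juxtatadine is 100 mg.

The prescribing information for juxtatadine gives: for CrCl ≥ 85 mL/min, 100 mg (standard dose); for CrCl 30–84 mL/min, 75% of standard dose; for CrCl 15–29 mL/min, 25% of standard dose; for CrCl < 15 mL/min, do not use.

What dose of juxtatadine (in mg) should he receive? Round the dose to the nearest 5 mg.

25 mg

CrCl = (140 − 85) × 119.9 / (72 × 3.63) = 6594.5 / 261.36 ≈ 25.2 mL/min
CrCl ≈ 25 mL/min → bracket 15–29 mL/min.
25% of 100 mg = 25 mg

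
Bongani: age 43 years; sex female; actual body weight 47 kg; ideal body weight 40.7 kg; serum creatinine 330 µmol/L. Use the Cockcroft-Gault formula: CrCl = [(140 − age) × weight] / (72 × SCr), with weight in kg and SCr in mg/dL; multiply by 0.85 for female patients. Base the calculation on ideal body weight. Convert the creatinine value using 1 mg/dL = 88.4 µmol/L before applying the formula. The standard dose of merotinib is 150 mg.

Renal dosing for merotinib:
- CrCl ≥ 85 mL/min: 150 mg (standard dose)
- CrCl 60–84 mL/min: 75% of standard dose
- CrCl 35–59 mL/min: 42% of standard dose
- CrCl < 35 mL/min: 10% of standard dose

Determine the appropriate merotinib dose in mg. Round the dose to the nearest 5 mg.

SCr = 330 / 88.4 = 3.733 mg/dL
CrCl = (140 − 43) × 40.7 / (72 × 3.733) × 0.85 = 3947.9 / 268.78 × 0.85 ≈ 12.5 mL/min
CrCl ≈ 12 mL/min → bracket < 35 mL/min.
10% of 150 mg = 15 mg

15 mg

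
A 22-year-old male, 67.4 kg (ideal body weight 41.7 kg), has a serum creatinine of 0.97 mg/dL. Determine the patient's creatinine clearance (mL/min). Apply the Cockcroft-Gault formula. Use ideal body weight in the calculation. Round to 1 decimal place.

70.5 mL/min

CrCl = (140 − 22) × 41.7 / (72 × 0.97) = 4920.6 / 69.84 ≈ 70.5 mL/min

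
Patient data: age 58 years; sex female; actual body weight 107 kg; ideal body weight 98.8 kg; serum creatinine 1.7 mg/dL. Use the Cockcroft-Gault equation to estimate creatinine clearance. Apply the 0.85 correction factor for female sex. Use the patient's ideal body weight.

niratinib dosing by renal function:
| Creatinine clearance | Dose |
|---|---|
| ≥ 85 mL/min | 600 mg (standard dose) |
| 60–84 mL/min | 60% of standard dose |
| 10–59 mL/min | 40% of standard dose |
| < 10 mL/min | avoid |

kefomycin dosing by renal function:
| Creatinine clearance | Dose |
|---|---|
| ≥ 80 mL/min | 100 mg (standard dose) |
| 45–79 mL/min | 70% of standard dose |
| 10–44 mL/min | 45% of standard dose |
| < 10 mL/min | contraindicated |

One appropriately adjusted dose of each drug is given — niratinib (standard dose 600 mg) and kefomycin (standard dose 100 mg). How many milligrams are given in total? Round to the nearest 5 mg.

CrCl = (140 − 58) × 98.8 / (72 × 1.7) × 0.85 = 8101.6 / 122.40 × 0.85 ≈ 56.3 mL/min
CrCl ≈ 56 mL/min.
niratinib: 10–59 mL/min → 40% of 600 mg = 240 mg.
kefomycin: 45–79 mL/min → 70% of 100 mg = 70 mg.
Total = 240 + 70 = 310 mg.

310 mg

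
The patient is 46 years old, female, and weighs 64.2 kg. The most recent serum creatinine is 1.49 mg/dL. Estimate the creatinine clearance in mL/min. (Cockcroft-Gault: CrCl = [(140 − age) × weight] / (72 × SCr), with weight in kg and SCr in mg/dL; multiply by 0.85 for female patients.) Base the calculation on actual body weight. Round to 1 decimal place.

CrCl = (140 − 46) × 64.2 / (72 × 1.49) × 0.85 = 6034.8 / 107.28 × 0.85 ≈ 47.8 mL/min

47.8 mL/min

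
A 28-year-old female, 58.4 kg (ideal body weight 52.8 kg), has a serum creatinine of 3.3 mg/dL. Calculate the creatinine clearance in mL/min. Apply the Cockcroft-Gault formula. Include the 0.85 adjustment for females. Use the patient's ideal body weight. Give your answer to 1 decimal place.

21.2 mL/min

CrCl = (140 − 28) × 52.8 / (72 × 3.3) × 0.85 = 5913.6 / 237.60 × 0.85 ≈ 21.2 mL/min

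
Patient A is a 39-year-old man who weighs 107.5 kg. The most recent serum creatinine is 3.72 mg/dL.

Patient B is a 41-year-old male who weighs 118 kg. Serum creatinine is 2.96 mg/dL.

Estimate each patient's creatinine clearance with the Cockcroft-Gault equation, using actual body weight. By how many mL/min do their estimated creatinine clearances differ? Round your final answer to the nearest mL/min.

14 mL/min

Patient A: CrCl = (140 − 39) × 107.5 / (72 × 3.72) = 10857.5 / 267.84 ≈ 40.5 mL/min
Patient B: CrCl = (140 − 41) × 118 / (72 × 2.96) = 11682.0 / 213.12 ≈ 54.8 mL/min
|40.5 − 54.8| = 14.3 mL/min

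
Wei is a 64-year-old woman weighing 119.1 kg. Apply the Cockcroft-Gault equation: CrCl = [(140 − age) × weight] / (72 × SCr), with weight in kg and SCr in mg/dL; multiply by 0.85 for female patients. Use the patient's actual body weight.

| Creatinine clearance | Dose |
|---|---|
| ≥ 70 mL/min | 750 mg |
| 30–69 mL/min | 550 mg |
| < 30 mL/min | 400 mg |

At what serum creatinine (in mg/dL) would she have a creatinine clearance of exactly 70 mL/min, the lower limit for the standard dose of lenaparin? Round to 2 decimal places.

1.53 mg/dL

Standard dose requires CrCl ≥ 70 mL/min.
Set (140 − 64) × 119.1 × 0.85 / (72 × SCr) = 70
SCr = (140 − 64) × 119.1 × 0.85 / (72 × 70) = 1.527 mg/dL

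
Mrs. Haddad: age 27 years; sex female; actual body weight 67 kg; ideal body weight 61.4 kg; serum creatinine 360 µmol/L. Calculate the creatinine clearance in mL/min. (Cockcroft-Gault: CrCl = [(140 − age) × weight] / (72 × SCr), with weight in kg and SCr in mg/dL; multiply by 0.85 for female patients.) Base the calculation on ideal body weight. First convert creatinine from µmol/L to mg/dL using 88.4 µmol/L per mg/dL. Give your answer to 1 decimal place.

20.1 mL/min

SCr = 360 / 88.4 = 4.072 mg/dL
CrCl = (140 − 27) × 61.4 / (72 × 4.072) × 0.85 = 6938.2 / 293.18 × 0.85 ≈ 20.1 mL/min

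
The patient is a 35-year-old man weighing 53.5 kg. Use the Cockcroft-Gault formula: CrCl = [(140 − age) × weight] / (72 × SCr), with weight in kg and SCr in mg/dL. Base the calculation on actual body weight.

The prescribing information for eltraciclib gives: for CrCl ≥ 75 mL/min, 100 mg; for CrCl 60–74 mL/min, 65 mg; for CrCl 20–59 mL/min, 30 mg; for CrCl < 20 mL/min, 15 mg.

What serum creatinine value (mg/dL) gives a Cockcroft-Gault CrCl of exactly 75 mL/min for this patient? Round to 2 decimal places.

Standard dose requires CrCl ≥ 75 mL/min.
Set (140 − 35) × 53.5 / (72 × SCr) = 75
SCr = (140 − 35) × 53.5 / (72 × 75) = 1.040 mg/dL

1.04 mg/dL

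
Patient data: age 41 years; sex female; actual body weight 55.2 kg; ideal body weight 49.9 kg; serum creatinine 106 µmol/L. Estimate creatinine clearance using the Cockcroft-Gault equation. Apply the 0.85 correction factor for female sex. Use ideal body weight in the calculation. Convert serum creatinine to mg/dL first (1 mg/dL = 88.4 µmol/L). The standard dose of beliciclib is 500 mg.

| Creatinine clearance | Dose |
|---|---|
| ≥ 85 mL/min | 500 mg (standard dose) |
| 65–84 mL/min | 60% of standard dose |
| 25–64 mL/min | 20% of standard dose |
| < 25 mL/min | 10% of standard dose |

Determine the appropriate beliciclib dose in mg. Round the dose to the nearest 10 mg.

100 mg

SCr = 106 / 88.4 = 1.199 mg/dL
CrCl = (140 − 41) × 49.9 / (72 × 1.199) × 0.85 = 4940.1 / 86.33 × 0.85 ≈ 48.6 mL/min
CrCl ≈ 49 mL/min → bracket 25–64 mL/min.
20% of 500 mg = 100 mg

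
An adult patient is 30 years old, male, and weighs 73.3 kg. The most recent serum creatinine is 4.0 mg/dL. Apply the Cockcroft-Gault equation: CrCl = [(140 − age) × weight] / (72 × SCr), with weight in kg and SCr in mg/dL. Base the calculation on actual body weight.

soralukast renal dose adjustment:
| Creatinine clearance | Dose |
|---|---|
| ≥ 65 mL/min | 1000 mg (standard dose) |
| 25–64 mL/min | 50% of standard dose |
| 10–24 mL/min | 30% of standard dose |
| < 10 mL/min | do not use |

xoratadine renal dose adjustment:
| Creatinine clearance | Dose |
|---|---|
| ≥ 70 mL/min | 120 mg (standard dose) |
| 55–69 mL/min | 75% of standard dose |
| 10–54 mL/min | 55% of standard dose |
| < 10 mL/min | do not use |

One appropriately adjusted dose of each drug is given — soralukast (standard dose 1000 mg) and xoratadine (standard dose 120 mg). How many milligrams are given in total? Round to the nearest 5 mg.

CrCl = (140 − 30) × 73.3 / (72 × 4) = 8063.0 / 288.00 ≈ 28.0 mL/min
CrCl ≈ 28 mL/min.
soralukast: 25–64 mL/min → 50% of 1000 mg = 500 mg.
xoratadine: 10–54 mL/min → 55% of 120 mg = 66 mg.
Total = 500 + 66 = 566 mg.

565 mg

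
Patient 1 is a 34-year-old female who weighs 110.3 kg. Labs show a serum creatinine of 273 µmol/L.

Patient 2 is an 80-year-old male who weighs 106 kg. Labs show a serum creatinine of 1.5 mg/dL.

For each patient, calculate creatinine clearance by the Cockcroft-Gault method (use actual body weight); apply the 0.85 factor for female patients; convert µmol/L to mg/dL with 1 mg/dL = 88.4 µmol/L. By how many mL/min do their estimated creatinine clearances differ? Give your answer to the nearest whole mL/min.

14 mL/min

Patient 1: SCr = 273 / 88.4 = 3.088 mg/dL
Patient 1: CrCl = (140 − 34) × 110.3 / (72 × 3.088) × 0.85 = 11691.8 / 222.34 × 0.85 ≈ 44.7 mL/min
Patient 2: CrCl = (140 − 80) × 106 / (72 × 1.5) = 6360.0 / 108.00 ≈ 58.9 mL/min
|44.7 − 58.9| = 14.2 mL/min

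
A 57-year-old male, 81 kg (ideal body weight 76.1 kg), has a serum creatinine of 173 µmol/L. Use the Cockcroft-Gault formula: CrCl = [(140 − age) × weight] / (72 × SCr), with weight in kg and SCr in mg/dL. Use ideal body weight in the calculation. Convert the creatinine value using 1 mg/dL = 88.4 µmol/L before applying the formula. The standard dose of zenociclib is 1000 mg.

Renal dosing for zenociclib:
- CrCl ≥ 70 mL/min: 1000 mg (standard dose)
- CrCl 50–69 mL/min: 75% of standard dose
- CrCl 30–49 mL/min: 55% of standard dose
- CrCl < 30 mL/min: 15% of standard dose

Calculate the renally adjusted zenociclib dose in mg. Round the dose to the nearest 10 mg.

SCr = 173 / 88.4 = 1.957 mg/dL
CrCl = (140 − 57) × 76.1 / (72 × 1.957) = 6316.3 / 140.90 ≈ 44.8 mL/min
CrCl ≈ 45 mL/min → bracket 30–49 mL/min.
55% of 1000 mg = 550 mg

550 mg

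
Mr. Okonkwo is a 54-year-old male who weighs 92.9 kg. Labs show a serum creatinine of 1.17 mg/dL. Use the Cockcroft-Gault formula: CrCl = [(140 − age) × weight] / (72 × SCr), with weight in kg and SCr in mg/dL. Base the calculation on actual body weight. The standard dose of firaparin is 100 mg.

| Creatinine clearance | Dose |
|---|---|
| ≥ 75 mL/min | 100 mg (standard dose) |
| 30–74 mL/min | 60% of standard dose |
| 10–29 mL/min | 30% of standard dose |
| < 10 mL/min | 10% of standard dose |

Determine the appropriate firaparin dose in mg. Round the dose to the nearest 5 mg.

100 mg

CrCl = (140 − 54) × 92.9 / (72 × 1.17) = 7989.4 / 84.24 ≈ 94.8 mL/min
CrCl ≈ 95 mL/min → bracket ≥ 75 mL/min.
100% of 100 mg = 100 mg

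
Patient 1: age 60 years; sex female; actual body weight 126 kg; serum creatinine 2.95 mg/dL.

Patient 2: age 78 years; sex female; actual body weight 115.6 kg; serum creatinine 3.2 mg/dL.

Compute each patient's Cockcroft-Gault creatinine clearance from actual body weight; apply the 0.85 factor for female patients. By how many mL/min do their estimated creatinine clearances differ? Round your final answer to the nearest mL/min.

Patient 1: CrCl = (140 − 60) × 126 / (72 × 2.95) × 0.85 = 10080.0 / 212.40 × 0.85 ≈ 40.3 mL/min
Patient 2: CrCl = (140 − 78) × 115.6 / (72 × 3.2) × 0.85 = 7167.2 / 230.40 × 0.85 ≈ 26.4 mL/min
|40.3 − 26.4| = 13.9 mL/min

14 mL/min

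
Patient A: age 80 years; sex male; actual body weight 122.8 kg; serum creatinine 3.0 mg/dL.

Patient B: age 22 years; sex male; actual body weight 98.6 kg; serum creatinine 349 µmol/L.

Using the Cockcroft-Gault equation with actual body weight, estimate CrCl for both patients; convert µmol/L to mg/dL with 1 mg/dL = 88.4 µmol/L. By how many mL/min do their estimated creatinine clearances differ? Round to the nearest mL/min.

Patient A: CrCl = (140 − 80) × 122.8 / (72 × 3) = 7368.0 / 216.00 ≈ 34.1 mL/min
Patient B: SCr = 349 / 88.4 = 3.948 mg/dL
Patient B: CrCl = (140 − 22) × 98.6 / (72 × 3.948) = 11634.8 / 284.26 ≈ 40.9 mL/min
|34.1 − 40.9| = 6.8 mL/min

7 mL/min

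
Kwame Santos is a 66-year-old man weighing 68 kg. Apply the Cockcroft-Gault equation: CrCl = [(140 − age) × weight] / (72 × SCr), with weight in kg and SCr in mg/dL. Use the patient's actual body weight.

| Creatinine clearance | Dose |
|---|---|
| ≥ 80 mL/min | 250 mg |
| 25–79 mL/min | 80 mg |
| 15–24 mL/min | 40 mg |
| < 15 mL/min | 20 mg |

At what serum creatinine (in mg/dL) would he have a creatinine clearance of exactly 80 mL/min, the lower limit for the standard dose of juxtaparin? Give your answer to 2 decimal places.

Standard dose requires CrCl ≥ 80 mL/min.
Set (140 − 66) × 68 / (72 × SCr) = 80
SCr = (140 − 66) × 68 / (72 × 80) = 0.874 mg/dL

0.87 mg/dL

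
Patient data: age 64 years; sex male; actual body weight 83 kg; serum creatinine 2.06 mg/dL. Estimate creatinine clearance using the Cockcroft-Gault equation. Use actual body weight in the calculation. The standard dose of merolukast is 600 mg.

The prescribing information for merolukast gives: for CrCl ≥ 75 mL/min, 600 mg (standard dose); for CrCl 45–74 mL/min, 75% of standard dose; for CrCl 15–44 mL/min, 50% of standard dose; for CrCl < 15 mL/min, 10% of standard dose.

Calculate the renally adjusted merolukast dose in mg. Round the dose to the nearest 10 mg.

300 mg

CrCl = (140 − 64) × 83 / (72 × 2.06) = 6308.0 / 148.32 ≈ 42.5 mL/min
CrCl ≈ 43 mL/min → bracket 15–44 mL/min.
50% of 600 mg = 300 mg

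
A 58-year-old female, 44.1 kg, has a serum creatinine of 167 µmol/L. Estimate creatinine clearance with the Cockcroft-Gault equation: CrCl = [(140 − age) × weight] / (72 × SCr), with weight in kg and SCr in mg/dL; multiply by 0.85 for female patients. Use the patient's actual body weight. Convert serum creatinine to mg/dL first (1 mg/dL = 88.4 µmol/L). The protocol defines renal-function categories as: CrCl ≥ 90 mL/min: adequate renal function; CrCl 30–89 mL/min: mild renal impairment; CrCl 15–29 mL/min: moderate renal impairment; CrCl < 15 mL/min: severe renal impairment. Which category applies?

SCr = 167 / 88.4 = 1.889 mg/dL
CrCl = (140 − 58) × 44.1 / (72 × 1.889) × 0.85 = 3616.2 / 136.01 × 0.85 ≈ 22.6 mL/min
23 mL/min falls in the 'moderate renal impairment' range.

moderate renal impairment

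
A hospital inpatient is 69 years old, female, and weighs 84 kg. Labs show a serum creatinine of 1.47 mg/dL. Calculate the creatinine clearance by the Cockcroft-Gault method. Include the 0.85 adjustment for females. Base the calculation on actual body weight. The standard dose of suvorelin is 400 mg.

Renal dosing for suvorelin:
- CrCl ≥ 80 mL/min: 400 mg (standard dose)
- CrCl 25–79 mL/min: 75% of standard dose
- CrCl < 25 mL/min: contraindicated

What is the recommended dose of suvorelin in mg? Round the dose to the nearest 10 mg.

300 mg

CrCl = (140 − 69) × 84 / (72 × 1.47) × 0.85 = 5964.0 / 105.84 × 0.85 ≈ 47.9 mL/min
CrCl ≈ 48 mL/min → bracket 25–79 mL/min.
75% of 400 mg = 300 mg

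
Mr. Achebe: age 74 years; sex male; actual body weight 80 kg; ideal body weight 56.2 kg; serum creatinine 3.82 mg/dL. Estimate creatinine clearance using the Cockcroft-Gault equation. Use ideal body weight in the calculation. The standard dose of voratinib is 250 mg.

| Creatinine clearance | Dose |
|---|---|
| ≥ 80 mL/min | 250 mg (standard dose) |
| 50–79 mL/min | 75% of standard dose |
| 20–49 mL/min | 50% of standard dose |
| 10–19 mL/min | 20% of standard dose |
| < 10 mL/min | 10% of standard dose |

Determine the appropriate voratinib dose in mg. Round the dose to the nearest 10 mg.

CrCl = (140 − 74) × 56.2 / (72 × 3.82) = 3709.2 / 275.04 ≈ 13.5 mL/min
CrCl ≈ 13 mL/min → bracket 10–19 mL/min.
20% of 250 mg = 50 mg

50 mg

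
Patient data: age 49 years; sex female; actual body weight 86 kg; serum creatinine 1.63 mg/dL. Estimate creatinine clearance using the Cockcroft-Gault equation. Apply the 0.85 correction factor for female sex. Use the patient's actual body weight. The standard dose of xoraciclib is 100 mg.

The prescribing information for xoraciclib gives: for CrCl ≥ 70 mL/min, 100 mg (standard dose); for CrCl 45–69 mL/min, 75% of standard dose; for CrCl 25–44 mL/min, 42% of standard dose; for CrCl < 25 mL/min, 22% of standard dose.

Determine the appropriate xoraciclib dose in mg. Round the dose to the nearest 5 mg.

75 mg

CrCl = (140 − 49) × 86 / (72 × 1.63) × 0.85 = 7826.0 / 117.36 × 0.85 ≈ 56.7 mL/min
CrCl ≈ 57 mL/min → bracket 45–69 mL/min.
75% of 100 mg = 75 mg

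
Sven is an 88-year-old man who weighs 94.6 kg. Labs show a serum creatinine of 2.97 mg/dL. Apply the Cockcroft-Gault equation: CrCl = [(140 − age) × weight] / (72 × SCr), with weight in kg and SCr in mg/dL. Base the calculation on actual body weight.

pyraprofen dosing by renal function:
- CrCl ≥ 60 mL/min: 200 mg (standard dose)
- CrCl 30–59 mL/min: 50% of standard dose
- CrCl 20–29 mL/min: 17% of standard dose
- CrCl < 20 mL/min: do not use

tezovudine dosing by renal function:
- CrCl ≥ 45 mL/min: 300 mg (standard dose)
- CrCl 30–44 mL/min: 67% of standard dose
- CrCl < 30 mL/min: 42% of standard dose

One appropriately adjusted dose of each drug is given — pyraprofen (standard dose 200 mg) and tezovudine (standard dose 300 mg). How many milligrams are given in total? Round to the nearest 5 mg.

CrCl = (140 − 88) × 94.6 / (72 × 2.97) = 4919.2 / 213.84 ≈ 23.0 mL/min
CrCl ≈ 23 mL/min.
pyraprofen: 20–29 mL/min → 17% of 200 mg = 34 mg.
tezovudine: < 30 mL/min → 42% of 300 mg = 126 mg.
Total = 34 + 126 = 160 mg.

160 mg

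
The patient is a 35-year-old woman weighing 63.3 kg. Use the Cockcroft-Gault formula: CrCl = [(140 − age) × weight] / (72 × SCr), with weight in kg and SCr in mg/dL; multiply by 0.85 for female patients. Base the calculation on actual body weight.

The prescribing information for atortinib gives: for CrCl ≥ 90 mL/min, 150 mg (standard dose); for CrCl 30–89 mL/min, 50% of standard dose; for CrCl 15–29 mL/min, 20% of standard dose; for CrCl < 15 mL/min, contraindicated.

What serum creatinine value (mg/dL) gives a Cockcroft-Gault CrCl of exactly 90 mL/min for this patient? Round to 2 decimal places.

Standard dose requires CrCl ≥ 90 mL/min.
Set (140 − 35) × 63.3 × 0.85 / (72 × SCr) = 90
SCr = (140 − 35) × 63.3 × 0.85 / (72 × 90) = 0.872 mg/dL

0.87 mg/dL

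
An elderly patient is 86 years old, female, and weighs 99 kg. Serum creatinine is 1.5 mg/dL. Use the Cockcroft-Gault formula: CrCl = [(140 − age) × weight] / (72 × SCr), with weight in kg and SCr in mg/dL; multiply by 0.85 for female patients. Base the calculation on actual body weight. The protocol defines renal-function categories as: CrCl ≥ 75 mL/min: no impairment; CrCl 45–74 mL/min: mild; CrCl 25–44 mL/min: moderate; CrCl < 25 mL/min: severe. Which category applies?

moderate

CrCl = (140 − 86) × 99 / (72 × 1.5) × 0.85 = 5346.0 / 108.00 × 0.85 ≈ 42.1 mL/min
42 mL/min falls in the 'moderate' range.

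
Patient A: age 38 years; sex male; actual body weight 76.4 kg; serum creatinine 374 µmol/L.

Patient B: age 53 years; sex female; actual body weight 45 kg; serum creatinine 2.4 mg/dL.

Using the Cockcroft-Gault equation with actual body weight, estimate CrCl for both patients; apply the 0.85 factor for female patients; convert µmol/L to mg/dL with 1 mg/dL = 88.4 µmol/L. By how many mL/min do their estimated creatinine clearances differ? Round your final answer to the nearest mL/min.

6 mL/min

Patient A: SCr = 374 / 88.4 = 4.231 mg/dL
Patient A: CrCl = (140 − 38) × 76.4 / (72 × 4.231) = 7792.8 / 304.63 ≈ 25.6 mL/min
Patient B: CrCl = (140 − 53) × 45 / (72 × 2.4) × 0.85 = 3915.0 / 172.80 × 0.85 ≈ 19.3 mL/min
|25.6 − 19.3| = 6.3 mL/min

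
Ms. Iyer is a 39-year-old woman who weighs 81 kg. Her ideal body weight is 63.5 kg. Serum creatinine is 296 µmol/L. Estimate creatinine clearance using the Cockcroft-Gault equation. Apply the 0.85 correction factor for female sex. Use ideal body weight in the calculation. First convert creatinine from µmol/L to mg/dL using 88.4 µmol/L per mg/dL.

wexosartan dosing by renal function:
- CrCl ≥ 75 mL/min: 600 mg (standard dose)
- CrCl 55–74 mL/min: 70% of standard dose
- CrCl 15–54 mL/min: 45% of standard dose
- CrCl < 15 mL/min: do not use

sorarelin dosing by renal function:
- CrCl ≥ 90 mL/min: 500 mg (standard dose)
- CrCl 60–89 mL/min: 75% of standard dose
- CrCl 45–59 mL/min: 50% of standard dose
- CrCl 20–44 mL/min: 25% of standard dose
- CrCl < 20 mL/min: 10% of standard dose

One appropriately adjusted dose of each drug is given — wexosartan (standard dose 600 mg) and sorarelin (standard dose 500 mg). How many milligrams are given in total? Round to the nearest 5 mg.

SCr = 296 / 88.4 = 3.348 mg/dL
CrCl = (140 − 39) × 63.5 / (72 × 3.348) × 0.85 = 6413.5 / 241.06 × 0.85 ≈ 22.6 mL/min
CrCl ≈ 23 mL/min.
wexosartan: 15–54 mL/min → 45% of 600 mg = 270 mg.
sorarelin: 20–44 mL/min → 25% of 500 mg = 125 mg.
Total = 270 + 125 = 395 mg.

395 mg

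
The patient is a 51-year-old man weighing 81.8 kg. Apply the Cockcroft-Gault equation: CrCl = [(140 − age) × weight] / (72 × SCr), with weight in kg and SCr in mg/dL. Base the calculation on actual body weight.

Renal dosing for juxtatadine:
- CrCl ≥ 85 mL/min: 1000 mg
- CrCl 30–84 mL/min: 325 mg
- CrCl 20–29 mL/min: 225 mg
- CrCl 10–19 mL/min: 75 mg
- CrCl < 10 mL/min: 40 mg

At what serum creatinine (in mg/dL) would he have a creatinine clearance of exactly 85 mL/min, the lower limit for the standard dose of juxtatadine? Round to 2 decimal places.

Standard dose requires CrCl ≥ 85 mL/min.
Set (140 − 51) × 81.8 / (72 × SCr) = 85
SCr = (140 − 51) × 81.8 / (72 × 85) = 1.190 mg/dL

1.19 mg/dL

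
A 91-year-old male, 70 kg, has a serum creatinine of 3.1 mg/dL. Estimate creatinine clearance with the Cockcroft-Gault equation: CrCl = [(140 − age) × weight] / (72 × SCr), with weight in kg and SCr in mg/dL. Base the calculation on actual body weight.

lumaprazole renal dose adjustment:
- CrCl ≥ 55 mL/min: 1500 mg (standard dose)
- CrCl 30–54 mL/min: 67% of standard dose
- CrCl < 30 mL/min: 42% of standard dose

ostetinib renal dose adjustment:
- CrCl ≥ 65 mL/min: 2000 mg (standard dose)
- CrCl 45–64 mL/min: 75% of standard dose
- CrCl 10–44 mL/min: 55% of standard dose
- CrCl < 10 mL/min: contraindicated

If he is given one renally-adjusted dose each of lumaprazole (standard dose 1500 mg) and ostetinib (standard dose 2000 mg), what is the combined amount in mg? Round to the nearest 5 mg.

CrCl = (140 − 91) × 70 / (72 × 3.1) = 3430.0 / 223.20 ≈ 15.4 mL/min
CrCl ≈ 15 mL/min.
lumaprazole: < 30 mL/min → 42% of 1500 mg = 630 mg.
ostetinib: 10–44 mL/min → 55% of 2000 mg = 1100 mg.
Total = 630 + 1100 = 1730 mg.

1730 mg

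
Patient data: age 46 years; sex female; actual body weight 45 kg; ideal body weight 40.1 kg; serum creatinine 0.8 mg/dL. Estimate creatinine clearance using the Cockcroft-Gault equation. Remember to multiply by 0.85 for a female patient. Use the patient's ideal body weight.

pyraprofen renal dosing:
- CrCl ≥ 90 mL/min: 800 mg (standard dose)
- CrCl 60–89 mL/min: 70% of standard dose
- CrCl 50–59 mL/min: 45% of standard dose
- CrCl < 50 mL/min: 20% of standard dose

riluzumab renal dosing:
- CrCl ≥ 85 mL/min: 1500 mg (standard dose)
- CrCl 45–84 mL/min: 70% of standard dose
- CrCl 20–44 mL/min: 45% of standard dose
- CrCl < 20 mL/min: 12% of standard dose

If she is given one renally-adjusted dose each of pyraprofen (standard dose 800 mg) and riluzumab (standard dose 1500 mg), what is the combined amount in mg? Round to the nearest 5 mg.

CrCl = (140 − 46) × 40.1 / (72 × 0.8) × 0.85 = 3769.4 / 57.60 × 0.85 ≈ 55.6 mL/min
CrCl ≈ 56 mL/min.
pyraprofen: 50–59 mL/min → 45% of 800 mg = 360 mg.
riluzumab: 45–84 mL/min → 70% of 1500 mg = 1050 mg.
Total = 360 + 1050 = 1410 mg.

1410 mg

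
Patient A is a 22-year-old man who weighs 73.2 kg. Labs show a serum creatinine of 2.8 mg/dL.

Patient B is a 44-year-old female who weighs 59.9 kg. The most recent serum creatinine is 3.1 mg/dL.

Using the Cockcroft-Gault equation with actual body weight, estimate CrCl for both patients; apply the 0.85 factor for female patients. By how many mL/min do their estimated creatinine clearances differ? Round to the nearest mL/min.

21 mL/min

Patient A: CrCl = (140 − 22) × 73.2 / (72 × 2.8) = 8637.6 / 201.60 ≈ 42.8 mL/min
Patient B: CrCl = (140 − 44) × 59.9 / (72 × 3.1) × 0.85 = 5750.4 / 223.20 × 0.85 ≈ 21.9 mL/min
|42.8 − 21.9| = 20.9 mL/min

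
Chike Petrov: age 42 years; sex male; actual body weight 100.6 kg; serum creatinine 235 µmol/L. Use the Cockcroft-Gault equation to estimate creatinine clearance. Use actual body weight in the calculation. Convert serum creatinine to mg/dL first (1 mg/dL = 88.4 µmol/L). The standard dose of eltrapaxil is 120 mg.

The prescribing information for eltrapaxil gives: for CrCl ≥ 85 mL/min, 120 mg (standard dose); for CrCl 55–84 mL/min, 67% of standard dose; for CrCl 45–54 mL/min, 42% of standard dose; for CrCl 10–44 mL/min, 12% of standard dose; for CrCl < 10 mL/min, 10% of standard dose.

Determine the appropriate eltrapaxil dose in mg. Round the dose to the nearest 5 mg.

SCr = 235 / 88.4 = 2.658 mg/dL
CrCl = (140 − 42) × 100.6 / (72 × 2.658) = 9858.8 / 191.38 ≈ 51.5 mL/min
CrCl ≈ 52 mL/min → bracket 45–54 mL/min.
42% of 120 mg = 50.4 mg → 50 mg

50 mg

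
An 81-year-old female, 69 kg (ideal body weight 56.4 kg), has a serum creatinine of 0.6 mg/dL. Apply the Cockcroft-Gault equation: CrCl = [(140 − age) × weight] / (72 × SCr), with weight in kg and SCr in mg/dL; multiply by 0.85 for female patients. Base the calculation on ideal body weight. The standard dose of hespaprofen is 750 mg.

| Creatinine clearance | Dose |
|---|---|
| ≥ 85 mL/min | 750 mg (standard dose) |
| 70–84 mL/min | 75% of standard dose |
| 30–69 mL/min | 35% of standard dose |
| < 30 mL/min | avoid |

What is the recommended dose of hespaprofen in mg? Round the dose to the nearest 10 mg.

CrCl = (140 − 81) × 56.4 / (72 × 0.6) × 0.85 = 3327.6 / 43.20 × 0.85 ≈ 65.5 mL/min
CrCl ≈ 65 mL/min → bracket 30–69 mL/min.
35% of 750 mg = 262.5 mg → 260 mg

260 mg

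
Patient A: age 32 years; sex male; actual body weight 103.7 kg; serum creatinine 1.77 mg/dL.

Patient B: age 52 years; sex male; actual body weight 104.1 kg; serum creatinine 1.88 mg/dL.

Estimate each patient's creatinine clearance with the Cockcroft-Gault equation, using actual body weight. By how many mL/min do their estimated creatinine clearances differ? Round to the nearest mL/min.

20 mL/min

Patient A: CrCl = (140 − 32) × 103.7 / (72 × 1.77) = 11199.6 / 127.44 ≈ 87.9 mL/min
Patient B: CrCl = (140 − 52) × 104.1 / (72 × 1.88) = 9160.8 / 135.36 ≈ 67.7 mL/min
|87.9 − 67.7| = 20.2 mL/min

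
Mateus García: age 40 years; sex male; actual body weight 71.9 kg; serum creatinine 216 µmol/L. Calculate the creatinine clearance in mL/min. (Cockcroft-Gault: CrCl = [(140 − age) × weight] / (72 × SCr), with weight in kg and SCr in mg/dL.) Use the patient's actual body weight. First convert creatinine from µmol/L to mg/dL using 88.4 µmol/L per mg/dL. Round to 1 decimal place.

SCr = 216 / 88.4 = 2.443 mg/dL
CrCl = (140 − 40) × 71.9 / (72 × 2.443) = 7190.0 / 175.90 ≈ 40.9 mL/min

40.9 mL/min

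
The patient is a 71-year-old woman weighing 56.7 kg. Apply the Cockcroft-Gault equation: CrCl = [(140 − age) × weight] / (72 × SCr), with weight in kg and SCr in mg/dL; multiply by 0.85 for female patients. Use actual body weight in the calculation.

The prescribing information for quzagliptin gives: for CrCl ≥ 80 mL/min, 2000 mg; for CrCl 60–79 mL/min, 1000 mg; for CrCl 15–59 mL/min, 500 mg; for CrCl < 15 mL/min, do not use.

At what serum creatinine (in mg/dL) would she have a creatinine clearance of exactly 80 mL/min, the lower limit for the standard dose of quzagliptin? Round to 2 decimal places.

Standard dose requires CrCl ≥ 80 mL/min.
Set (140 − 71) × 56.7 × 0.85 / (72 × SCr) = 80
SCr = (140 − 71) × 56.7 × 0.85 / (72 × 80) = 0.577 mg/dL

0.58 mg/dL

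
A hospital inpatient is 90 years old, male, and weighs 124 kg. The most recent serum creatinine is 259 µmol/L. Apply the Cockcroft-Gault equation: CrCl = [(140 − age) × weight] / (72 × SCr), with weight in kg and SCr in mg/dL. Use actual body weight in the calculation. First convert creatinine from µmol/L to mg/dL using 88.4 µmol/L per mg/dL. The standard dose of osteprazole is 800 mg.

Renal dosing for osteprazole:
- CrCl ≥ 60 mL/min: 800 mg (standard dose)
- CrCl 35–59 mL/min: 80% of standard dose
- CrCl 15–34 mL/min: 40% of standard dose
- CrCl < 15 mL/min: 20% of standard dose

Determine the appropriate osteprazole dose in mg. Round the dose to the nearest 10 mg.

SCr = 259 / 88.4 = 2.93 mg/dL
CrCl = (140 − 90) × 124 / (72 × 2.93) = 6200.0 / 210.96 ≈ 29.4 mL/min
CrCl ≈ 29 mL/min → bracket 15–34 mL/min.
40% of 800 mg = 320 mg

320 mg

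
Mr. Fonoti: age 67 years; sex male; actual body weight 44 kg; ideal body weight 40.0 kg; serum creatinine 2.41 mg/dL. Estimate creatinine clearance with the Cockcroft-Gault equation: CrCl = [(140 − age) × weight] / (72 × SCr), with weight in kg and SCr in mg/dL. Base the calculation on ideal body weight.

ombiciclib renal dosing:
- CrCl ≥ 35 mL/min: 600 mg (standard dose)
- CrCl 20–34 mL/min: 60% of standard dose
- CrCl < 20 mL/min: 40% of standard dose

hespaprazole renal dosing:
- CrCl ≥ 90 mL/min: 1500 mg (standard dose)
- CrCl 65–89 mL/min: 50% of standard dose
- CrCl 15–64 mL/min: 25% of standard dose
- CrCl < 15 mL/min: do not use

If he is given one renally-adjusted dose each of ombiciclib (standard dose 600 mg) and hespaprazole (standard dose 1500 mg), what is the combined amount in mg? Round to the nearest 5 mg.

CrCl = (140 − 67) × 40 / (72 × 2.41) = 2920.0 / 173.52 ≈ 16.8 mL/min
CrCl ≈ 17 mL/min.
ombiciclib: < 20 mL/min → 40% of 600 mg = 240 mg.
hespaprazole: 15–64 mL/min → 25% of 1500 mg = 375 mg.
Total = 240 + 375 = 615 mg.

615 mg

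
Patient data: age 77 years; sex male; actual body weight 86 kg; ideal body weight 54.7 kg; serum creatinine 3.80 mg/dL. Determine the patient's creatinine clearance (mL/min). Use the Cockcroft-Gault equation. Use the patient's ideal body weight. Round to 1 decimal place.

12.6 mL/min

CrCl = (140 − 77) × 54.7 / (72 × 3.8) = 3446.1 / 273.60 ≈ 12.6 mL/min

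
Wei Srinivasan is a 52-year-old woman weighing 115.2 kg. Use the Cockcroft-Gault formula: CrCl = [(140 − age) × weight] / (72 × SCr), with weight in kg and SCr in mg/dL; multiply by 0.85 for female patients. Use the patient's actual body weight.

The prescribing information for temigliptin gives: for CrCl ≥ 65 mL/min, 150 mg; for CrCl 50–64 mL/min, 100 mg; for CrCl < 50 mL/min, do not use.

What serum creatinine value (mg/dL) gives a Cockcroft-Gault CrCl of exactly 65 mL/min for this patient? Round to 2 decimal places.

1.84 mg/dL

Standard dose requires CrCl ≥ 65 mL/min.
Set (140 − 52) × 115.2 × 0.85 / (72 × SCr) = 65
SCr = (140 − 52) × 115.2 × 0.85 / (72 × 65) = 1.841 mg/dL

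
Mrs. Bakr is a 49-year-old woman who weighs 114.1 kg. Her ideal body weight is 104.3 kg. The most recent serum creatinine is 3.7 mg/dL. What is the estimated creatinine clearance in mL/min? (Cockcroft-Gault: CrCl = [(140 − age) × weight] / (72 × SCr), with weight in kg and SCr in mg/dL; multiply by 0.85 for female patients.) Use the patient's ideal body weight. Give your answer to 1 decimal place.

CrCl = (140 − 49) × 104.3 / (72 × 3.7) × 0.85 = 9491.3 / 266.40 × 0.85 ≈ 30.3 mL/min

30.3 mL/min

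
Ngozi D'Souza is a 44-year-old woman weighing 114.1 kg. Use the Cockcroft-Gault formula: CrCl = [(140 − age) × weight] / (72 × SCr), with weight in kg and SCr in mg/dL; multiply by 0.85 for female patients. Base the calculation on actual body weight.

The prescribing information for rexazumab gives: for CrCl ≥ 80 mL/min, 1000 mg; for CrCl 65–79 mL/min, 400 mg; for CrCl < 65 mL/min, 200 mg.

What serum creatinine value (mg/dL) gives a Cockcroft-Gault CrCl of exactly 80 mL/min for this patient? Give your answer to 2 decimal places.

1.62 mg/dL

Standard dose requires CrCl ≥ 80 mL/min.
Set (140 − 44) × 114.1 × 0.85 / (72 × SCr) = 80
SCr = (140 − 44) × 114.1 × 0.85 / (72 × 80) = 1.616 mg/dL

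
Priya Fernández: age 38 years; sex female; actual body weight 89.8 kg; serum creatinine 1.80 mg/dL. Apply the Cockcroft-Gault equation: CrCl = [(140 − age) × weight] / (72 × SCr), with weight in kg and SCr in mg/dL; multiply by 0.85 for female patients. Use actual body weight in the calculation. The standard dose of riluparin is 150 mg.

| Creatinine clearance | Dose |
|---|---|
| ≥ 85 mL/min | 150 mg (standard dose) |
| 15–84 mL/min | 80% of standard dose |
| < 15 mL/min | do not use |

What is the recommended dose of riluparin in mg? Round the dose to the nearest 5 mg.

120 mg

CrCl = (140 − 38) × 89.8 / (72 × 1.8) × 0.85 = 9159.6 / 129.60 × 0.85 ≈ 60.1 mL/min
CrCl ≈ 60 mL/min → bracket 15–84 mL/min.
80% of 150 mg = 120 mg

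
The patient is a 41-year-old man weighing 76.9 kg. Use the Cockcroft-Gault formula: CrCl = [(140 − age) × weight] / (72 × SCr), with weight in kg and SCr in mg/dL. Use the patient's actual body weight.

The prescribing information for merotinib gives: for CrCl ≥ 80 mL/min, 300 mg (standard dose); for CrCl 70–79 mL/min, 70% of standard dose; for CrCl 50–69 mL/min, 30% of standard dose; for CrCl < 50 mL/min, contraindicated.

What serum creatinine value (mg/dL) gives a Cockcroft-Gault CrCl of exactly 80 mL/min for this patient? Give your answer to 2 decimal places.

1.32 mg/dL

Standard dose requires CrCl ≥ 80 mL/min.
Set (140 − 41) × 76.9 / (72 × SCr) = 80
SCr = (140 − 41) × 76.9 / (72 × 80) = 1.322 mg/dL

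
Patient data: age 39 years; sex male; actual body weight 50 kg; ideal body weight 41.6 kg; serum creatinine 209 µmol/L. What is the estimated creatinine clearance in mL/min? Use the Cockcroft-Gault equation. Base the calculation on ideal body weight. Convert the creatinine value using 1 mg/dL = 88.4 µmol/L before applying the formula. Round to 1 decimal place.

SCr = 209 / 88.4 = 2.364 mg/dL
CrCl = (140 − 39) × 41.6 / (72 × 2.364) = 4201.6 / 170.21 ≈ 24.7 mL/min

24.7 mL/min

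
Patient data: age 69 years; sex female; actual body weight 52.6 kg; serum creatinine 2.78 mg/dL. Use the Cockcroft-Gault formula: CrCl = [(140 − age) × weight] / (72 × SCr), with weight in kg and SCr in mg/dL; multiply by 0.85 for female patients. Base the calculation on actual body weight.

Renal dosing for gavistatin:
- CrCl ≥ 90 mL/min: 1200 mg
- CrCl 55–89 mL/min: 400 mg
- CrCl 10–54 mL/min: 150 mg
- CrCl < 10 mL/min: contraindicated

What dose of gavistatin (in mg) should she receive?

CrCl = (140 − 69) × 52.6 / (72 × 2.78) × 0.85 = 3734.6 / 200.16 × 0.85 ≈ 15.9 mL/min
CrCl ≈ 16 mL/min → bracket 10–54 mL/min.
Dose for this bracket: 150 mg.

150 mg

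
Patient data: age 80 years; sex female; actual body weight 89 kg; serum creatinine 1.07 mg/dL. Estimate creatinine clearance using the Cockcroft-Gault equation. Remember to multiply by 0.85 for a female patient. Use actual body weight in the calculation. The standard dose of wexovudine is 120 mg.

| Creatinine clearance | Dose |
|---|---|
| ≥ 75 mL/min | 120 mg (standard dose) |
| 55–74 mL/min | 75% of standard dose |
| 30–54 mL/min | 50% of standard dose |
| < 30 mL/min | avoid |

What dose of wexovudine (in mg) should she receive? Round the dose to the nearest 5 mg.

90 mg

CrCl = (140 − 80) × 89 / (72 × 1.07) × 0.85 = 5340.0 / 77.04 × 0.85 ≈ 58.9 mL/min
CrCl ≈ 59 mL/min → bracket 55–74 mL/min.
75% of 120 mg = 90 mg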